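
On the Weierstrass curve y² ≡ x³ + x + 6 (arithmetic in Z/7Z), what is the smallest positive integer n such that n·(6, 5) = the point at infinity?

2P: tangent at (6, 5): λ = (3·6² + 1)/(2·5) ≡ 4/3. 3⁻¹ ≡ 5 (mod 7) since 3·5 = 15 ≡ 1, so λ ≡ 4·5 ≡ 6.
  x = λ² - 6 - 6 = 36 - 12 ≡ 3; y = λ·(6 - 3) - 5 ≡ 6. → (3, 6)
3P: (3, 6) + (6, 5). λ = (5 - 6)/(6 - 3) ≡ 6/3 mod 7. 3⁻¹ ≡ 5 (mod 7) since 3·5 = 15 ≡ 1, so λ ≡ 2.
  x = λ² - 3 - 6 = 4 - 9 ≡ 2; y = λ·(3 - 2) - 6 ≡ 3. → (2, 3)
4P: (2, 3) + (6, 5). λ = (5 - 3)/(6 - 2) ≡ 2/4 mod 7. 4⁻¹ ≡ 2 (mod 7), so λ ≡ 4.
  x = λ² - 2 - 6 = 16 - 8 ≡ 1; y = λ·(2 - 1) - 3 ≡ 1. → (1, 1)
5P: (1, 1) + (6, 5). λ = (5 - 1)/(6 - 1) ≡ 4/5 mod 7. 5⁻¹ ≡ 3 (mod 7), so λ ≡ 5.
  x = λ² - 1 - 6 = 25 - 7 ≡ 4; y = λ·(1 - 4) - 1 ≡ 5. → (4, 5)
6P: (4, 5) + (6, 5). λ = (5 - 5)/(6 - 4) ≡ 0/2 mod 7. 2⁻¹ ≡ 4 (mod 7) since 2·4 = 8 ≡ 1, so λ ≡ 0.
  x = λ² - 4 - 6 = 0 - 10 ≡ 4; y = λ·(4 - 4) - 5 ≡ 2. → (4, 2)
7P: (4, 2) + (6, 5). λ = (5 - 2)/(6 - 4) ≡ 3/2 mod 7. 2⁻¹ ≡ 4 (mod 7) since 2·4 = 8 ≡ 1, so λ ≡ 5.
  x = λ² - 4 - 6 = 25 - 10 ≡ 1; y = λ·(4 - 1) - 2 ≡ 6. → (1, 6)
8P: (1, 6) + (6, 5). λ = (5 - 6)/(6 - 1) ≡ 6/5 mod 7. 5⁻¹ ≡ 3 (mod 7), so λ ≡ 4.
  x = λ² - 1 - 6 = 16 - 7 ≡ 2; y = λ·(1 - 2) - 6 ≡ 4. → (2, 4)
9P: (2, 4) + (6, 5). λ = (5 - 4)/(6 - 2) ≡ 1/4 mod 7. 4⁻¹ ≡ 2 (mod 7) since 4·2 = 8 ≡ 1, so λ ≡ 2.
  x = λ² - 2 - 6 = 4 - 8 ≡ 3; y = λ·(2 - 3) - 4 ≡ 1. → (3, 1)
10P: (3, 1) + (6, 5). λ = (5 - 1)/(6 - 3) ≡ 4/3 mod 7. 3⁻¹ ≡ 5 (mod 7), so λ ≡ 6.
  x = λ² - 3 - 6 = 36 - 9 ≡ 6; y = λ·(3 - 6) - 1 ≡ 2. → (6, 2)
11P: (6, 2) + (6, 5): same x and y₁ ≡ -y₂, so the sum is the point at infinity.
11P = the point at infinity, so the order is 11.

11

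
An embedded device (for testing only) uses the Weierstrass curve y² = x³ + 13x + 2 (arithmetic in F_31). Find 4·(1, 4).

(4, 5)

Write P = (1, 4).
Repeated addition: build up to 4P.
2P: tangent at (1, 4): λ = (3·1² + 13)/(2·4) ≡ 16/8. 8⁻¹ ≡ 4 (mod 31), so λ ≡ 16·4 ≡ 2.
  x = λ² - 1 - 1 = 4 - 2 ≡ 2; y = λ·(1 - 2) - 4 ≡ 25. → (2, 25)
3P: (2, 25) + (1, 4). λ = (4 - 25)/(1 - 2) ≡ 10/30 mod 31. 30⁻¹ ≡ 30 (mod 31) since 30·30 = 900 ≡ 1, so λ ≡ 21.
  x = λ² - 2 - 1 = 441 - 3 ≡ 4; y = λ·(2 - 4) - 25 ≡ 26. → (4, 26)
4P: (4, 26) + (1, 4). λ = (4 - 26)/(1 - 4) ≡ 9/28 mod 31. 28⁻¹ ≡ 10 (mod 31), so λ ≡ 28.
  x = λ² - 4 - 1 = 784 - 5 ≡ 4; y = λ·(4 - 4) - 26 ≡ 5. → (4, 5)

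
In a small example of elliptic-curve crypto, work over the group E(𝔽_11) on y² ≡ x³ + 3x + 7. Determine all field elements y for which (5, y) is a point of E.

x³ + 3x + 7 = 147 ≡ 4 (mod 11).
Square roots of 4 mod 11: 2 and 9 (since 2² = 4 ≡ 4).

2, 9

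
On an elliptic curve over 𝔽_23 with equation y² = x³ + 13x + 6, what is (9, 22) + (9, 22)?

(13, 7)

tangent at (9, 22): λ = (3·9² + 13)/(2·22) ≡ 3/21. 21⁻¹ ≡ 11 (mod 23), so λ ≡ 3·11 ≡ 10.
  x = λ² - 9 - 9 = 100 - 18 ≡ 13; y = λ·(9 - 13) - 22 ≡ 7. → (13, 7)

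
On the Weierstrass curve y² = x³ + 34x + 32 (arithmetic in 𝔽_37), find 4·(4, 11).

Write P = (4, 11).
Double-and-add on 4 = (100)₂. Start with P = (4, 11) for the leading 1-bit.
double: tangent at (4, 11): λ = (3·4² + 34)/(2·11) ≡ 8/22. 22⁻¹ ≡ 32 (mod 37), so λ ≡ 8·32 ≡ 34.
  x = λ² - 4 - 4 = 1156 - 8 ≡ 1; y = λ·(4 - 1) - 11 ≡ 17. → (1, 17)
double: tangent at (1, 17): λ = (3·1² + 34)/(2·17) ≡ 0/34. 34⁻¹ ≡ 12 (mod 37), so λ ≡ 0·12 ≡ 0.
  x = λ² - 1 - 1 = 0 - 2 ≡ 35; y = λ·(1 - 35) - 17 ≡ 20. → (35, 20)

(35, 20)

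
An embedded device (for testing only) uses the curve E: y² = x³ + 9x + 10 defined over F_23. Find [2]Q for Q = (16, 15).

(7, 18)

tangent at (16, 15): λ = (3·16² + 9)/(2·15) ≡ 18/7. 7⁻¹ ≡ 10 (mod 23), so λ ≡ 18·10 ≡ 19.
  x = λ² - 16 - 16 = 361 - 32 ≡ 7; y = λ·(16 - 7) - 15 ≡ 18. → (7, 18)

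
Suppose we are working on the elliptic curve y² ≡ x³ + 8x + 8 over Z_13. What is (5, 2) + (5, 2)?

(7, 2)

tangent at (5, 2): λ = (3·5² + 8)/(2·2) ≡ 5/4. 4⁻¹ ≡ 10 (mod 13) since 4·10 = 40 ≡ 1, so λ ≡ 5·10 ≡ 11.
  x = λ² - 5 - 5 = 121 - 10 ≡ 7; y = λ·(5 - 7) - 2 ≡ 2. → (7, 2)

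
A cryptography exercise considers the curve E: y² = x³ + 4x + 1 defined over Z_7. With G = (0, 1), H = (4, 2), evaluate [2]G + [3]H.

(0, 1)

First 2G:
Repeated addition: build up to 2G.
2G: tangent at (0, 1): λ = (3·0² + 4)/(2·1) ≡ 4/2. 2⁻¹ ≡ 4 (mod 7), so λ ≡ 4·4 ≡ 2.
  x = λ² - 0 - 0 = 4 - 0 ≡ 4; y = λ·(0 - 4) - 1 ≡ 5. → (4, 5)
2G = (4, 5).
Next 3H:
Repeated addition: build up to 3H.
2H: tangent at (4, 2): λ = (3·4² + 4)/(2·2) ≡ 3/4. 4⁻¹ ≡ 2 (mod 7) since 4·2 = 8 ≡ 1, so λ ≡ 3·2 ≡ 6.
  x = λ² - 4 - 4 = 36 - 8 ≡ 0; y = λ·(4 - 0) - 2 ≡ 1. → (0, 1)
3H: (0, 1) + (4, 2). λ = (2 - 1)/(4 - 0) ≡ 1/4 mod 7. 4⁻¹ ≡ 2 (mod 7), so λ ≡ 2.
  x = λ² - 0 - 4 = 4 - 4 ≡ 0; y = λ·(0 - 0) - 1 ≡ 6. → (0, 6)
3H = (0, 6).
Finally 2G + 3H:
(4, 5) + (0, 6). λ = (6 - 5)/(0 - 4) ≡ 1/3 mod 7. 3⁻¹ ≡ 5 (mod 7) since 3·5 = 15 ≡ 1, so λ ≡ 5.
  x = λ² - 4 - 0 = 25 - 4 ≡ 0; y = λ·(4 - 0) - 5 ≡ 1. → (0, 1)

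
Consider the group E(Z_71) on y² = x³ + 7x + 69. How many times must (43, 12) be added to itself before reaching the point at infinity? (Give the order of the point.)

9

2P: tangent at (43, 12): λ = (3·43² + 7)/(2·12) ≡ 16/24. 24⁻¹ ≡ 3 (mod 71) since 24·3 = 72 ≡ 1, so λ ≡ 16·3 ≡ 48.
  x = λ² - 43 - 43 = 2304 - 86 ≡ 17; y = λ·(43 - 17) - 12 ≡ 29. → (17, 29)
3P: (17, 29) + (43, 12). λ = (12 - 29)/(43 - 17) ≡ 54/26 mod 71. 26⁻¹ ≡ 41 (mod 71) since 26·41 = 1066 ≡ 1, so λ ≡ 13.
  x = λ² - 17 - 43 = 169 - 60 ≡ 38; y = λ·(17 - 38) - 29 ≡ 53. → (38, 53)
4P: (38, 53) + (43, 12). λ = (12 - 53)/(43 - 38) ≡ 30/5 mod 71. 5⁻¹ ≡ 57 (mod 71), so λ ≡ 6.
  x = λ² - 38 - 43 = 36 - 81 ≡ 26; y = λ·(38 - 26) - 53 ≡ 19. → (26, 19)
5P: (26, 19) + (43, 12). λ = (12 - 19)/(43 - 26) ≡ 64/17 mod 71. 17⁻¹ ≡ 46 (mod 71) since 17·46 = 782 ≡ 1, so λ ≡ 33.
  x = λ² - 26 - 43 = 1089 - 69 ≡ 26; y = λ·(26 - 26) - 19 ≡ 52. → (26, 52)
6P: (26, 52) + (43, 12). λ = (12 - 52)/(43 - 26) ≡ 31/17 mod 71. 17⁻¹ ≡ 46 (mod 71) since 17·46 = 782 ≡ 1, so λ ≡ 6.
  x = λ² - 26 - 43 = 36 - 69 ≡ 38; y = λ·(26 - 38) - 52 ≡ 18. → (38, 18)
7P: (38, 18) + (43, 12). λ = (12 - 18)/(43 - 38) ≡ 65/5 mod 71. 5⁻¹ ≡ 57 (mod 71), so λ ≡ 13.
  x = λ² - 38 - 43 = 169 - 81 ≡ 17; y = λ·(38 - 17) - 18 ≡ 42. → (17, 42)
8P: (17, 42) + (43, 12). λ = (12 - 42)/(43 - 17) ≡ 41/26 mod 71. 26⁻¹ ≡ 41 (mod 71), so λ ≡ 48.
  x = λ² - 17 - 43 = 2304 - 60 ≡ 43; y = λ·(17 - 43) - 42 ≡ 59. → (43, 59)
9P: (43, 59) + (43, 12): same x and y₁ ≡ -y₂, so the sum is the point at infinity.
9P = the point at infinity, so the order is 9.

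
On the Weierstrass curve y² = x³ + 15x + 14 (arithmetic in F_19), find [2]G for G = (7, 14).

(6, 4)

tangent at (7, 14): λ = (3·7² + 15)/(2·14) ≡ 10/9. 9⁻¹ ≡ 17 (mod 19), so λ ≡ 10·17 ≡ 18.
  x = λ² - 7 - 7 = 324 - 14 ≡ 6; y = λ·(7 - 6) - 14 ≡ 4. → (6, 4)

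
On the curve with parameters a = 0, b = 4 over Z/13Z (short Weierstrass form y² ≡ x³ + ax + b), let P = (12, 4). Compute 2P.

tangent at (12, 4): λ = (3·12² + 0)/(2·4) ≡ 3/8. 8⁻¹ ≡ 5 (mod 13), so λ ≡ 3·5 ≡ 2.
  x = λ² - 12 - 12 = 4 - 24 ≡ 6; y = λ·(12 - 6) - 4 ≡ 8. → (6, 8)

(6, 8)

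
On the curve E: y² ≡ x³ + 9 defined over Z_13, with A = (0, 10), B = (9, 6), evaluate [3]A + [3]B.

(2, 2)

First 3A:
Repeated addition: build up to 3A.
2A: tangent at (0, 10): λ = (3·0² + 0)/(2·10) ≡ 0/7. 7⁻¹ ≡ 2 (mod 13), so λ ≡ 0·2 ≡ 0.
  x = λ² - 0 - 0 = 0 - 0 ≡ 0; y = λ·(0 - 0) - 10 ≡ 3. → (0, 3)
3A: (0, 3) + (0, 10): same x and y₁ ≡ -y₂, so the sum is the point at infinity.
3A = the point at infinity.
Next 3B:
Repeated addition: build up to 3B.
2B: tangent at (9, 6): λ = (3·9² + 0)/(2·6) ≡ 9/12. 12⁻¹ ≡ 12 (mod 13) since 12·12 = 144 ≡ 1, so λ ≡ 9·12 ≡ 4.
  x = λ² - 9 - 9 = 16 - 18 ≡ 11; y = λ·(9 - 11) - 6 ≡ 12. → (11, 12)
3B: (11, 12) + (9, 6). λ = (6 - 12)/(9 - 11) ≡ 7/11 mod 13. 11⁻¹ ≡ 6 (mod 13), so λ ≡ 3.
  x = λ² - 11 - 9 = 9 - 20 ≡ 2; y = λ·(11 - 2) - 12 ≡ 2. → (2, 2)
3B = (2, 2).
Finally 3A + 3B:
the point at infinity + (2, 2) = (2, 2) (identity).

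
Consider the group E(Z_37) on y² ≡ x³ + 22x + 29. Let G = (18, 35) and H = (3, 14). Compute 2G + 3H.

(3, 23)

First 2G:
Repeated addition: build up to 2G.
2G: tangent at (18, 35): λ = (3·18² + 22)/(2·35) ≡ 32/33. 33⁻¹ ≡ 9 (mod 37) since 33·9 = 297 ≡ 1, so λ ≡ 32·9 ≡ 29.
  x = λ² - 18 - 18 = 841 - 36 ≡ 28; y = λ·(18 - 28) - 35 ≡ 8. → (28, 8)
2G = (28, 8).
Next 3H:
Repeated addition: build up to 3H.
2H: tangent at (3, 14): λ = (3·3² + 22)/(2·14) ≡ 12/28. 28⁻¹ ≡ 4 (mod 37), so λ ≡ 12·4 ≡ 11.
  x = λ² - 3 - 3 = 121 - 6 ≡ 4; y = λ·(3 - 4) - 14 ≡ 12. → (4, 12)
3H: (4, 12) + (3, 14). λ = (14 - 12)/(3 - 4) ≡ 2/36 mod 37. 36⁻¹ ≡ 36 (mod 37), so λ ≡ 35.
  x = λ² - 4 - 3 = 1225 - 7 ≡ 34; y = λ·(4 - 34) - 12 ≡ 11. → (34, 11)
3H = (34, 11).
Finally 2G + 3H:
(28, 8) + (34, 11). λ = (11 - 8)/(34 - 28) ≡ 3/6 mod 37. 6⁻¹ ≡ 31 (mod 37) since 6·31 = 186 ≡ 1, so λ ≡ 19.
  x = λ² - 28 - 34 = 361 - 62 ≡ 3; y = λ·(28 - 3) - 8 ≡ 23. → (3, 23)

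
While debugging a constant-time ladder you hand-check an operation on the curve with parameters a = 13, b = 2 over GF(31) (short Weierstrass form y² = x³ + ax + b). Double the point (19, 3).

tangent at (19, 3): λ = (3·19² + 13)/(2·3) ≡ 11/6. 6⁻¹ ≡ 26 (mod 31), so λ ≡ 11·26 ≡ 7.
  x = λ² - 19 - 19 = 49 - 38 ≡ 11; y = λ·(19 - 11) - 3 ≡ 22. → (11, 22)

(11, 22)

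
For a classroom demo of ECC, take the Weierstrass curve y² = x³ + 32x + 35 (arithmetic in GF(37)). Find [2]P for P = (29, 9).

(32, 3)

tangent at (29, 9): λ = (3·29² + 32)/(2·9) ≡ 2/18. 18⁻¹ ≡ 35 (mod 37), so λ ≡ 2·35 ≡ 33.
  x = λ² - 29 - 29 = 1089 - 58 ≡ 32; y = λ·(29 - 32) - 9 ≡ 3. → (32, 3)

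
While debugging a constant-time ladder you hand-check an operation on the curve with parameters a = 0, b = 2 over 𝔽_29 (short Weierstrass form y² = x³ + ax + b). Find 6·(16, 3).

Write Q = (16, 3).
Double-and-add on 6 = (110)₂. Start with Q = (16, 3) for the leading 1-bit.
double: tangent at (16, 3): λ = (3·16² + 0)/(2·3) ≡ 14/6. 6⁻¹ ≡ 5 (mod 29) since 6·5 = 30 ≡ 1, so λ ≡ 14·5 ≡ 12.
  x = λ² - 16 - 16 = 144 - 32 ≡ 25; y = λ·(16 - 25) - 3 ≡ 5. → (25, 5)
add Q: (25, 5) + (16, 3). λ = (3 - 5)/(16 - 25) ≡ 27/20 mod 29. 20⁻¹ ≡ 16 (mod 29), so λ ≡ 26.
  x = λ² - 25 - 16 = 676 - 41 ≡ 26; y = λ·(25 - 26) - 5 ≡ 27. → (26, 27)
double: tangent at (26, 27): λ = (3·26² + 0)/(2·27) ≡ 27/25. 25⁻¹ ≡ 7 (mod 29), so λ ≡ 27·7 ≡ 15.
  x = λ² - 26 - 26 = 225 - 52 ≡ 28; y = λ·(26 - 28) - 27 ≡ 1. → (28, 1)

(28, 1)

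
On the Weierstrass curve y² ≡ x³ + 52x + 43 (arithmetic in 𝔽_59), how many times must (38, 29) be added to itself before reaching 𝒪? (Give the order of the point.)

2P: tangent at (38, 29): λ = (3·38² + 52)/(2·29) ≡ 18/58. 58⁻¹ ≡ 58 (mod 59), so λ ≡ 18·58 ≡ 41.
  x = λ² - 38 - 38 = 1681 - 76 ≡ 12; y = λ·(38 - 12) - 29 ≡ 34. → (12, 34)
3P: (12, 34) + (38, 29). λ = (29 - 34)/(38 - 12) ≡ 54/26 mod 59. 26⁻¹ ≡ 25 (mod 59), so λ ≡ 52.
  x = λ² - 12 - 38 = 2704 - 50 ≡ 58; y = λ·(12 - 58) - 34 ≡ 52. → (58, 52)
4P: (58, 52) + (38, 29). λ = (29 - 52)/(38 - 58) ≡ 36/39 mod 59. 39⁻¹ ≡ 56 (mod 59), so λ ≡ 10.
  x = λ² - 58 - 38 = 100 - 96 ≡ 4; y = λ·(58 - 4) - 52 ≡ 16. → (4, 16)
5P: (4, 16) + (38, 29). λ = (29 - 16)/(38 - 4) ≡ 13/34 mod 59. 34⁻¹ ≡ 33 (mod 59), so λ ≡ 16.
  x = λ² - 4 - 38 = 256 - 42 ≡ 37; y = λ·(4 - 37) - 16 ≡ 46. → (37, 46)
6P: (37, 46) + (38, 29). λ = (29 - 46)/(38 - 37) ≡ 42/1 mod 59. 1⁻¹ ≡ 1 (mod 59), so λ ≡ 42.
  x = λ² - 37 - 38 = 1764 - 75 ≡ 37; y = λ·(37 - 37) - 46 ≡ 13. → (37, 13)
7P: (37, 13) + (38, 29). λ = (29 - 13)/(38 - 37) ≡ 16/1 mod 59. 1⁻¹ ≡ 1 (mod 59), so λ ≡ 16.
  x = λ² - 37 - 38 = 256 - 75 ≡ 4; y = λ·(37 - 4) - 13 ≡ 43. → (4, 43)
8P: (4, 43) + (38, 29). λ = (29 - 43)/(38 - 4) ≡ 45/34 mod 59. 34⁻¹ ≡ 33 (mod 59), so λ ≡ 10.
  x = λ² - 4 - 38 = 100 - 42 ≡ 58; y = λ·(4 - 58) - 43 ≡ 7. → (58, 7)
9P: (58, 7) + (38, 29). λ = (29 - 7)/(38 - 58) ≡ 22/39 mod 59. 39⁻¹ ≡ 56 (mod 59), so λ ≡ 52.
  x = λ² - 58 - 38 = 2704 - 96 ≡ 12; y = λ·(58 - 12) - 7 ≡ 25. → (12, 25)
10P: (12, 25) + (38, 29). λ = (29 - 25)/(38 - 12) ≡ 4/26 mod 59. 26⁻¹ ≡ 25 (mod 59) since 26·25 = 650 ≡ 1, so λ ≡ 41.
  x = λ² - 12 - 38 = 1681 - 50 ≡ 38; y = λ·(12 - 38) - 25 ≡ 30. → (38, 30)
11P: (38, 30) + (38, 29): same x and y₁ ≡ -y₂, so the sum is 𝒪.
11P = 𝒪, so the order is 11.

11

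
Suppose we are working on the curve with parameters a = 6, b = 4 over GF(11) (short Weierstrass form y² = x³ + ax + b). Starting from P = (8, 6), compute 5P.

Repeated addition: build up to 5P.
2P: tangent at (8, 6): λ = (3·8² + 6)/(2·6) ≡ 0/1. 1⁻¹ ≡ 1 (mod 11), so λ ≡ 0·1 ≡ 0.
  x = λ² - 8 - 8 = 0 - 16 ≡ 6; y = λ·(8 - 6) - 6 ≡ 5. → (6, 5)
3P: (6, 5) + (8, 6). λ = (6 - 5)/(8 - 6) ≡ 1/2 mod 11. 2⁻¹ ≡ 6 (mod 11), so λ ≡ 6.
  x = λ² - 6 - 8 = 36 - 14 ≡ 0; y = λ·(6 - 0) - 5 ≡ 9. → (0, 9)
4P: (0, 9) + (8, 6). λ = (6 - 9)/(8 - 0) ≡ 8/8 mod 11. 8⁻¹ ≡ 7 (mod 11) since 8·7 = 56 ≡ 1, so λ ≡ 1.
  x = λ² - 0 - 8 = 1 - 8 ≡ 4; y = λ·(0 - 4) - 9 ≡ 9. → (4, 9)
5P: (4, 9) + (8, 6). λ = (6 - 9)/(8 - 4) ≡ 8/4 mod 11. 4⁻¹ ≡ 3 (mod 11) since 4·3 = 12 ≡ 1, so λ ≡ 2.
  x = λ² - 4 - 8 = 4 - 12 ≡ 3; y = λ·(4 - 3) - 9 ≡ 4. → (3, 4)

(3, 4)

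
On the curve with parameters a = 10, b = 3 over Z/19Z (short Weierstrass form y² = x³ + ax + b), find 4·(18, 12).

Write Q = (18, 12).
Double-and-add on 4 = (100)₂. Start with Q = (18, 12) for the leading 1-bit.
double: tangent at (18, 12): λ = (3·18² + 10)/(2·12) ≡ 13/5. 5⁻¹ ≡ 4 (mod 19) since 5·4 = 20 ≡ 1, so λ ≡ 13·4 ≡ 14.
  x = λ² - 18 - 18 = 196 - 36 ≡ 8; y = λ·(18 - 8) - 12 ≡ 14. → (8, 14)
double: tangent at (8, 14): λ = (3·8² + 10)/(2·14) ≡ 12/9. 9⁻¹ ≡ 17 (mod 19) since 9·17 = 153 ≡ 1, so λ ≡ 12·17 ≡ 14.
  x = λ² - 8 - 8 = 196 - 16 ≡ 9; y = λ·(8 - 9) - 14 ≡ 10. → (9, 10)

(9, 10)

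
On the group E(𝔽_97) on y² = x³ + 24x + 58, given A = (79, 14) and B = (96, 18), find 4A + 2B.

(22, 46)

First 4A:
Double-and-add on 4 = (100)₂. Start with A = (79, 14) for the leading 1-bit.
double: tangent at (79, 14): λ = (3·79² + 24)/(2·14) ≡ 26/28. 28⁻¹ ≡ 52 (mod 97), so λ ≡ 26·52 ≡ 91.
  x = λ² - 79 - 79 = 8281 - 158 ≡ 72; y = λ·(79 - 72) - 14 ≡ 41. → (72, 41)
double: tangent at (72, 41): λ = (3·72² + 24)/(2·41) ≡ 56/82. 82⁻¹ ≡ 84 (mod 97) since 82·84 = 6888 ≡ 1, so λ ≡ 56·84 ≡ 48.
  x = λ² - 72 - 72 = 2304 - 144 ≡ 26; y = λ·(72 - 26) - 41 ≡ 33. → (26, 33)
4A = (26, 33).
Next 2B:
Repeated addition: build up to 2B.
2B: tangent at (96, 18): λ = (3·96² + 24)/(2·18) ≡ 27/36. 36⁻¹ ≡ 62 (mod 97), so λ ≡ 27·62 ≡ 25.
  x = λ² - 96 - 96 = 625 - 192 ≡ 45; y = λ·(96 - 45) - 18 ≡ 93. → (45, 93)
2B = (45, 93).
Finally 4A + 2B:
(26, 33) + (45, 93). λ = (93 - 33)/(45 - 26) ≡ 60/19 mod 97. 19⁻¹ ≡ 46 (mod 97), so λ ≡ 44.
  x = λ² - 26 - 45 = 1936 - 71 ≡ 22; y = λ·(26 - 22) - 33 ≡ 46. → (22, 46)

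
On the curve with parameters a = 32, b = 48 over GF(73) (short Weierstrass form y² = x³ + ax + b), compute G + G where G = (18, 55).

tangent at (18, 55): λ = (3·18² + 32)/(2·55) ≡ 55/37. 37⁻¹ ≡ 2 (mod 73), so λ ≡ 55·2 ≡ 37.
  x = λ² - 18 - 18 = 1369 - 36 ≡ 19; y = λ·(18 - 19) - 55 ≡ 54. → (19, 54)

(19, 54)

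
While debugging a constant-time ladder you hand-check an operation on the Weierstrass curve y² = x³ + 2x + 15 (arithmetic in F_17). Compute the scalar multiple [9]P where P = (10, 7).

(8, 13)

Double-and-add on 9 = (1001)₂. Start with P = (10, 7) for the leading 1-bit.
double: tangent at (10, 7): λ = (3·10² + 2)/(2·7) ≡ 13/14. 14⁻¹ ≡ 11 (mod 17), so λ ≡ 13·11 ≡ 7.
  x = λ² - 10 - 10 = 49 - 20 ≡ 12; y = λ·(10 - 12) - 7 ≡ 13. → (12, 13)
double: tangent at (12, 13): λ = (3·12² + 2)/(2·13) ≡ 9/9. 9⁻¹ ≡ 2 (mod 17) since 9·2 = 18 ≡ 1, so λ ≡ 9·2 ≡ 1.
  x = λ² - 12 - 12 = 1 - 24 ≡ 11; y = λ·(12 - 11) - 13 ≡ 5. → (11, 5)
double: tangent at (11, 5): λ = (3·11² + 2)/(2·5) ≡ 8/10. 10⁻¹ ≡ 12 (mod 17), so λ ≡ 8·12 ≡ 11.
  x = λ² - 11 - 11 = 121 - 22 ≡ 14; y = λ·(11 - 14) - 5 ≡ 13. → (14, 13)
add P: (14, 13) + (10, 7). λ = (7 - 13)/(10 - 14) ≡ 11/13 mod 17. 13⁻¹ ≡ 4 (mod 17), so λ ≡ 10.
  x = λ² - 14 - 10 = 100 - 24 ≡ 8; y = λ·(14 - 8) - 13 ≡ 13. → (8, 13)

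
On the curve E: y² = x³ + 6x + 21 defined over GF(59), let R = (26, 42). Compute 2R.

tangent at (26, 42): λ = (3·26² + 6)/(2·42) ≡ 28/25. 25⁻¹ ≡ 26 (mod 59) since 25·26 = 650 ≡ 1, so λ ≡ 28·26 ≡ 20.
  x = λ² - 26 - 26 = 400 - 52 ≡ 53; y = λ·(26 - 53) - 42 ≡ 8. → (53, 8)

(53, 8)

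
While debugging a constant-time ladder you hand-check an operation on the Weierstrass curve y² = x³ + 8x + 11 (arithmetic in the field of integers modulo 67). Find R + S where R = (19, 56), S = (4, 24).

(19, 56) + (4, 24). λ = (24 - 56)/(4 - 19) ≡ 35/52 mod 67. 52⁻¹ ≡ 58 (mod 67), so λ ≡ 20.
  x = λ² - 19 - 4 = 400 - 23 ≡ 42; y = λ·(19 - 42) - 56 ≡ 20. → (42, 20)

(42, 20)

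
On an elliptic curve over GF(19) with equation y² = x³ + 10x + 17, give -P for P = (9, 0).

(9, 0)

-(9, 0) = (9, -0 mod 19) = (9, 0).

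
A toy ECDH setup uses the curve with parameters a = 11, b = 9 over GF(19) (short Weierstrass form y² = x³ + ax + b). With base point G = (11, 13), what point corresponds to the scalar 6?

(18, 15)

Repeated addition: build up to 6G.
2G: tangent at (11, 13): λ = (3·11² + 11)/(2·13) ≡ 13/7. 7⁻¹ ≡ 11 (mod 19), so λ ≡ 13·11 ≡ 10.
  x = λ² - 11 - 11 = 100 - 22 ≡ 2; y = λ·(11 - 2) - 13 ≡ 1. → (2, 1)
3G: (2, 1) + (11, 13). λ = (13 - 1)/(11 - 2) ≡ 12/9 mod 19. 9⁻¹ ≡ 17 (mod 19), so λ ≡ 14.
  x = λ² - 2 - 11 = 196 - 13 ≡ 12; y = λ·(2 - 12) - 1 ≡ 11. → (12, 11)
4G: (12, 11) + (11, 13). λ = (13 - 11)/(11 - 12) ≡ 2/18 mod 19. 18⁻¹ ≡ 18 (mod 19) since 18·18 = 324 ≡ 1, so λ ≡ 17.
  x = λ² - 12 - 11 = 289 - 23 ≡ 0; y = λ·(12 - 0) - 11 ≡ 3. → (0, 3)
5G: (0, 3) + (11, 13). λ = (13 - 3)/(11 - 0) ≡ 10/11 mod 19. 11⁻¹ ≡ 7 (mod 19), so λ ≡ 13.
  x = λ² - 0 - 11 = 169 - 11 ≡ 6; y = λ·(0 - 6) - 3 ≡ 14. → (6, 14)
6G: (6, 14) + (11, 13). λ = (13 - 14)/(11 - 6) ≡ 18/5 mod 19. 5⁻¹ ≡ 4 (mod 19) since 5·4 = 20 ≡ 1, so λ ≡ 15.
  x = λ² - 6 - 11 = 225 - 17 ≡ 18; y = λ·(6 - 18) - 14 ≡ 15. → (18, 15)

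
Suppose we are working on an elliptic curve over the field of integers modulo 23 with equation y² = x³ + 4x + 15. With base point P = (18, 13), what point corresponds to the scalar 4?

Repeated addition: build up to 4P.
2P: tangent at (18, 13): λ = (3·18² + 4)/(2·13) ≡ 10/3. 3⁻¹ ≡ 8 (mod 23) since 3·8 = 24 ≡ 1, so λ ≡ 10·8 ≡ 11.
  x = λ² - 18 - 18 = 121 - 36 ≡ 16; y = λ·(18 - 16) - 13 ≡ 9. → (16, 9)
3P: (16, 9) + (18, 13). λ = (13 - 9)/(18 - 16) ≡ 4/2 mod 23. 2⁻¹ ≡ 12 (mod 23) since 2·12 = 24 ≡ 1, so λ ≡ 2.
  x = λ² - 16 - 18 = 4 - 34 ≡ 16; y = λ·(16 - 16) - 9 ≡ 14. → (16, 14)
4P: (16, 14) + (18, 13). λ = (13 - 14)/(18 - 16) ≡ 22/2 mod 23. 2⁻¹ ≡ 12 (mod 23), so λ ≡ 11.
  x = λ² - 16 - 18 = 121 - 34 ≡ 18; y = λ·(16 - 18) - 14 ≡ 10. → (18, 10)

(18, 10)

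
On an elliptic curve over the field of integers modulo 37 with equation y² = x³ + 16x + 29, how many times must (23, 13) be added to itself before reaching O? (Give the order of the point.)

10

2P: tangent at (23, 13): λ = (3·23² + 16)/(2·13) ≡ 12/26. 26⁻¹ ≡ 10 (mod 37) since 26·10 = 260 ≡ 1, so λ ≡ 12·10 ≡ 9.
  x = λ² - 23 - 23 = 81 - 46 ≡ 35; y = λ·(23 - 35) - 13 ≡ 27. → (35, 27)
3P: (35, 27) + (23, 13). λ = (13 - 27)/(23 - 35) ≡ 23/25 mod 37. 25⁻¹ ≡ 3 (mod 37), so λ ≡ 32.
  x = λ² - 35 - 23 = 1024 - 58 ≡ 4; y = λ·(35 - 4) - 27 ≡ 3. → (4, 3)
4P: (4, 3) + (23, 13). λ = (13 - 3)/(23 - 4) ≡ 10/19 mod 37. 19⁻¹ ≡ 2 (mod 37) since 19·2 = 38 ≡ 1, so λ ≡ 20.
  x = λ² - 4 - 23 = 400 - 27 ≡ 3; y = λ·(4 - 3) - 3 ≡ 17. → (3, 17)
5P: (3, 17) + (23, 13). λ = (13 - 17)/(23 - 3) ≡ 33/20 mod 37. 20⁻¹ ≡ 13 (mod 37), so λ ≡ 22.
  x = λ² - 3 - 23 = 484 - 26 ≡ 14; y = λ·(3 - 14) - 17 ≡ 0. → (14, 0)
6P: (14, 0) + (23, 13). λ = (13 - 0)/(23 - 14) ≡ 13/9 mod 37. 9⁻¹ ≡ 33 (mod 37) since 9·33 = 297 ≡ 1, so λ ≡ 22.
  x = λ² - 14 - 23 = 484 - 37 ≡ 3; y = λ·(14 - 3) - 0 ≡ 20. → (3, 20)
7P: (3, 20) + (23, 13). λ = (13 - 20)/(23 - 3) ≡ 30/20 mod 37. 20⁻¹ ≡ 13 (mod 37) since 20·13 = 260 ≡ 1, so λ ≡ 20.
  x = λ² - 3 - 23 = 400 - 26 ≡ 4; y = λ·(3 - 4) - 20 ≡ 34. → (4, 34)
8P: (4, 34) + (23, 13). λ = (13 - 34)/(23 - 4) ≡ 16/19 mod 37. 19⁻¹ ≡ 2 (mod 37) since 19·2 = 38 ≡ 1, so λ ≡ 32.
  x = λ² - 4 - 23 = 1024 - 27 ≡ 35; y = λ·(4 - 35) - 34 ≡ 10. → (35, 10)
9P: (35, 10) + (23, 13). λ = (13 - 10)/(23 - 35) ≡ 3/25 mod 37. 25⁻¹ ≡ 3 (mod 37) since 25·3 = 75 ≡ 1, so λ ≡ 9.
  x = λ² - 35 - 23 = 81 - 58 ≡ 23; y = λ·(35 - 23) - 10 ≡ 24. → (23, 24)
10P: (23, 24) + (23, 13): same x and y₁ ≡ -y₂, so the sum is O.
10P = O, so the order is 10.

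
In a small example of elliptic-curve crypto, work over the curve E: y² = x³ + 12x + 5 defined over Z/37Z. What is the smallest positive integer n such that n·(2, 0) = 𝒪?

2P: (2, 0) + (2, 0): same x and y₁ ≡ -y₂, so the sum is 𝒪.
2P = 𝒪, so the order is 2.

2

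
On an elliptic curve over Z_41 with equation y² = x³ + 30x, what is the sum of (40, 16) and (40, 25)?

The two points share x = 40 and their y-coordinates satisfy 16 + 25 ≡ 0 (mod 41), so they are inverses. Their sum is O.

O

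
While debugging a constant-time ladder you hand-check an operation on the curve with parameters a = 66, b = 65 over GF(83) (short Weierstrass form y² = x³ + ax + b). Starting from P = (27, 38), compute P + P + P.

Repeated addition: build up to 3P.
2P: tangent at (27, 38): λ = (3·27² + 66)/(2·38) ≡ 12/76. 76⁻¹ ≡ 71 (mod 83) since 76·71 = 5396 ≡ 1, so λ ≡ 12·71 ≡ 22.
  x = λ² - 27 - 27 = 484 - 54 ≡ 15; y = λ·(27 - 15) - 38 ≡ 60. → (15, 60)
3P: (15, 60) + (27, 38). λ = (38 - 60)/(27 - 15) ≡ 61/12 mod 83. 12⁻¹ ≡ 7 (mod 83), so λ ≡ 12.
  x = λ² - 15 - 27 = 144 - 42 ≡ 19; y = λ·(15 - 19) - 60 ≡ 58. → (19, 58)

(19, 58)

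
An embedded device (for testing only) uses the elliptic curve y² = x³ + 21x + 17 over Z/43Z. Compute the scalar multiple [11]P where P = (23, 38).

Double-and-add on 11 = (1011)₂. Start with P = (23, 38) for the leading 1-bit.
double: tangent at (23, 38): λ = (3·23² + 21)/(2·38) ≡ 17/33. 33⁻¹ ≡ 30 (mod 43), so λ ≡ 17·30 ≡ 37.
  x = λ² - 23 - 23 = 1369 - 46 ≡ 33; y = λ·(23 - 33) - 38 ≡ 22. → (33, 22)
double: tangent at (33, 22): λ = (3·33² + 21)/(2·22) ≡ 20/1. 1⁻¹ ≡ 1 (mod 43) since 1·1 = 1 ≡ 1, so λ ≡ 20·1 ≡ 20.
  x = λ² - 33 - 33 = 400 - 66 ≡ 33; y = λ·(33 - 33) - 22 ≡ 21. → (33, 21)
add P: (33, 21) + (23, 38). λ = (38 - 21)/(23 - 33) ≡ 17/33 mod 43. 33⁻¹ ≡ 30 (mod 43), so λ ≡ 37.
  x = λ² - 33 - 23 = 1369 - 56 ≡ 23; y = λ·(33 - 23) - 21 ≡ 5. → (23, 5)
double: tangent at (23, 5): λ = (3·23² + 21)/(2·5) ≡ 17/10. 10⁻¹ ≡ 13 (mod 43) since 10·13 = 130 ≡ 1, so λ ≡ 17·13 ≡ 6.
  x = λ² - 23 - 23 = 36 - 46 ≡ 33; y = λ·(23 - 33) - 5 ≡ 21. → (33, 21)
add P: (33, 21) + (23, 38). λ = (38 - 21)/(23 - 33) ≡ 17/33 mod 43. 33⁻¹ ≡ 30 (mod 43), so λ ≡ 37.
  x = λ² - 33 - 23 = 1369 - 56 ≡ 23; y = λ·(33 - 23) - 21 ≡ 5. → (23, 5)

(23, 5)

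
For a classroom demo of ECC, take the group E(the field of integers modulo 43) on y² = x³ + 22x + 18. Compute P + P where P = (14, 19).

(21, 18)

tangent at (14, 19): λ = (3·14² + 22)/(2·19) ≡ 8/38. 38⁻¹ ≡ 17 (mod 43) since 38·17 = 646 ≡ 1, so λ ≡ 8·17 ≡ 7.
  x = λ² - 14 - 14 = 49 - 28 ≡ 21; y = λ·(14 - 21) - 19 ≡ 18. → (21, 18)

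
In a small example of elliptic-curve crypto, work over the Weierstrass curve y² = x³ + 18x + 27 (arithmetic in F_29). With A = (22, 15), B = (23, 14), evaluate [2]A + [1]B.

(21, 26)

First 2A:
Repeated addition: build up to 2A.
2A: tangent at (22, 15): λ = (3·22² + 18)/(2·15) ≡ 20/1. 1⁻¹ ≡ 1 (mod 29) since 1·1 = 1 ≡ 1, so λ ≡ 20·1 ≡ 20.
  x = λ² - 22 - 22 = 400 - 44 ≡ 8; y = λ·(22 - 8) - 15 ≡ 4. → (8, 4)
2A = (8, 4).
Finally 2A + B:
(8, 4) + (23, 14). λ = (14 - 4)/(23 - 8) ≡ 10/15 mod 29. 15⁻¹ ≡ 2 (mod 29), so λ ≡ 20.
  x = λ² - 8 - 23 = 400 - 31 ≡ 21; y = λ·(8 - 21) - 4 ≡ 26. → (21, 26)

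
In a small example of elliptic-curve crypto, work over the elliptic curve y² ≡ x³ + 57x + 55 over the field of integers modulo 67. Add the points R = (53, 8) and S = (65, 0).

(9, 52)

(53, 8) + (65, 0). λ = (0 - 8)/(65 - 53) ≡ 59/12 mod 67. 12⁻¹ ≡ 28 (mod 67), so λ ≡ 44.
  x = λ² - 53 - 65 = 1936 - 118 ≡ 9; y = λ·(53 - 9) - 8 ≡ 52. → (9, 52)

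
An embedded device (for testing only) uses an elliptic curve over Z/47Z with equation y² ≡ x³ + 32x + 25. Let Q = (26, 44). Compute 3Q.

(14, 31)

Repeated addition: build up to 3Q.
2Q: tangent at (26, 44): λ = (3·26² + 32)/(2·44) ≡ 39/41. 41⁻¹ ≡ 39 (mod 47), so λ ≡ 39·39 ≡ 17.
  x = λ² - 26 - 26 = 289 - 52 ≡ 2; y = λ·(26 - 2) - 44 ≡ 35. → (2, 35)
3Q: (2, 35) + (26, 44). λ = (44 - 35)/(26 - 2) ≡ 9/24 mod 47. 24⁻¹ ≡ 2 (mod 47) since 24·2 = 48 ≡ 1, so λ ≡ 18.
  x = λ² - 2 - 26 = 324 - 28 ≡ 14; y = λ·(2 - 14) - 35 ≡ 31. → (14, 31)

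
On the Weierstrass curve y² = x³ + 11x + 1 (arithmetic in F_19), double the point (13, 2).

tangent at (13, 2): λ = (3·13² + 11)/(2·2) ≡ 5/4. 4⁻¹ ≡ 5 (mod 19) since 4·5 = 20 ≡ 1, so λ ≡ 5·5 ≡ 6.
  x = λ² - 13 - 13 = 36 - 26 ≡ 10; y = λ·(13 - 10) - 2 ≡ 16. → (10, 16)

(10, 16)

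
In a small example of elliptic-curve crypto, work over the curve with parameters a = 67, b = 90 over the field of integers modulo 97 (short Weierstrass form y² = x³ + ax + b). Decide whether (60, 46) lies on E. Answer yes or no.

no

y² = 46² ≡ 79; x³ + 67x + 90 = 220110 ≡ 17 (mod 97). 79 ≠ 17.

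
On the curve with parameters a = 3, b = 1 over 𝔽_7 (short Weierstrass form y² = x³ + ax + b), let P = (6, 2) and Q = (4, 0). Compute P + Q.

(6, 2) + (4, 0). λ = (0 - 2)/(4 - 6) ≡ 5/5 mod 7. 5⁻¹ ≡ 3 (mod 7) since 5·3 = 15 ≡ 1, so λ ≡ 1.
  x = λ² - 6 - 4 = 1 - 10 ≡ 5; y = λ·(6 - 5) - 2 ≡ 6. → (5, 6)

(5, 6)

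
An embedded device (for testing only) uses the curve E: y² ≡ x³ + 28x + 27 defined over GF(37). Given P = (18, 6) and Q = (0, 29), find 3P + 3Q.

O

First 3P:
Repeated addition: build up to 3P.
2P: tangent at (18, 6): λ = (3·18² + 28)/(2·6) ≡ 1/12. 12⁻¹ ≡ 34 (mod 37) since 12·34 = 408 ≡ 1, so λ ≡ 1·34 ≡ 34.
  x = λ² - 18 - 18 = 1156 - 36 ≡ 10; y = λ·(18 - 10) - 6 ≡ 7. → (10, 7)
3P: (10, 7) + (18, 6). λ = (6 - 7)/(18 - 10) ≡ 36/8 mod 37. 8⁻¹ ≡ 14 (mod 37) since 8·14 = 112 ≡ 1, so λ ≡ 23.
  x = λ² - 10 - 18 = 529 - 28 ≡ 20; y = λ·(10 - 20) - 7 ≡ 22. → (20, 22)
3P = (20, 22).
Next 3Q:
Repeated addition: build up to 3Q.
2Q: tangent at (0, 29): λ = (3·0² + 28)/(2·29) ≡ 28/21. 21⁻¹ ≡ 30 (mod 37), so λ ≡ 28·30 ≡ 26.
  x = λ² - 0 - 0 = 676 - 0 ≡ 10; y = λ·(0 - 10) - 29 ≡ 7. → (10, 7)
3Q: (10, 7) + (0, 29). λ = (29 - 7)/(0 - 10) ≡ 22/27 mod 37. 27⁻¹ ≡ 11 (mod 37), so λ ≡ 20.
  x = λ² - 10 - 0 = 400 - 10 ≡ 20; y = λ·(10 - 20) - 7 ≡ 15. → (20, 15)
3Q = (20, 15).
Finally 3P + 3Q:
(20, 22) + (20, 15): same x and y₁ ≡ -y₂, so the sum is ∞.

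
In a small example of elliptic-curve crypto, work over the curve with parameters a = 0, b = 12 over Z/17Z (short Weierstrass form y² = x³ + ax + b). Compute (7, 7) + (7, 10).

O

The two points share x = 7 and their y-coordinates satisfy 7 + 10 ≡ 0 (mod 17), so they are inverses. Their sum is O.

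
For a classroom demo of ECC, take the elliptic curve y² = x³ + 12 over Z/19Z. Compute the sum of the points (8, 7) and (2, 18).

(8, 7) + (2, 18). λ = (18 - 7)/(2 - 8) ≡ 11/13 mod 19. 13⁻¹ ≡ 3 (mod 19), so λ ≡ 14.
  x = λ² - 8 - 2 = 196 - 10 ≡ 15; y = λ·(8 - 15) - 7 ≡ 9. → (15, 9)

(15, 9)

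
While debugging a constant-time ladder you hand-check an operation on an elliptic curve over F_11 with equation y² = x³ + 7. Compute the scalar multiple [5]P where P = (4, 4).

Repeated addition: build up to 5P.
2P: tangent at (4, 4): λ = (3·4² + 0)/(2·4) ≡ 4/8. 8⁻¹ ≡ 7 (mod 11), so λ ≡ 4·7 ≡ 6.
  x = λ² - 4 - 4 = 36 - 8 ≡ 6; y = λ·(4 - 6) - 4 ≡ 6. → (6, 6)
3P: (6, 6) + (4, 4). λ = (4 - 6)/(4 - 6) ≡ 9/9 mod 11. 9⁻¹ ≡ 5 (mod 11) since 9·5 = 45 ≡ 1, so λ ≡ 1.
  x = λ² - 6 - 4 = 1 - 10 ≡ 2; y = λ·(6 - 2) - 6 ≡ 9. → (2, 9)
4P: (2, 9) + (4, 4). λ = (4 - 9)/(4 - 2) ≡ 6/2 mod 11. 2⁻¹ ≡ 6 (mod 11), so λ ≡ 3.
  x = λ² - 2 - 4 = 9 - 6 ≡ 3; y = λ·(2 - 3) - 9 ≡ 10. → (3, 10)
5P: (3, 10) + (4, 4). λ = (4 - 10)/(4 - 3) ≡ 5/1 mod 11. 1⁻¹ ≡ 1 (mod 11), so λ ≡ 5.
  x = λ² - 3 - 4 = 25 - 7 ≡ 7; y = λ·(3 - 7) - 10 ≡ 3. → (7, 3)

(7, 3)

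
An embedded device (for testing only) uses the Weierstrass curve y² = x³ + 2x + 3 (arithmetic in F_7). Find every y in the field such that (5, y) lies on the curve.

x³ + 2x + 3 = 138 ≡ 5 (mod 7).
5 is a non-residue mod 7; no y exists.

none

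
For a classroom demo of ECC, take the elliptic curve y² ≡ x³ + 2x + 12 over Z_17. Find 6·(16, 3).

Write Q = (16, 3).
Repeated addition: build up to 6Q.
2Q: tangent at (16, 3): λ = (3·16² + 2)/(2·3) ≡ 5/6. 6⁻¹ ≡ 3 (mod 17), so λ ≡ 5·3 ≡ 15.
  x = λ² - 16 - 16 = 225 - 32 ≡ 6; y = λ·(16 - 6) - 3 ≡ 11. → (6, 11)
3Q: (6, 11) + (16, 3). λ = (3 - 11)/(16 - 6) ≡ 9/10 mod 17. 10⁻¹ ≡ 12 (mod 17), so λ ≡ 6.
  x = λ² - 6 - 16 = 36 - 22 ≡ 14; y = λ·(6 - 14) - 11 ≡ 9. → (14, 9)
4Q: (14, 9) + (16, 3). λ = (3 - 9)/(16 - 14) ≡ 11/2 mod 17. 2⁻¹ ≡ 9 (mod 17) since 2·9 = 18 ≡ 1, so λ ≡ 14.
  x = λ² - 14 - 16 = 196 - 30 ≡ 13; y = λ·(14 - 13) - 9 ≡ 5. → (13, 5)
5Q: (13, 5) + (16, 3). λ = (3 - 5)/(16 - 13) ≡ 15/3 mod 17. 3⁻¹ ≡ 6 (mod 17), so λ ≡ 5.
  x = λ² - 13 - 16 = 25 - 29 ≡ 13; y = λ·(13 - 13) - 5 ≡ 12. → (13, 12)
6Q: (13, 12) + (16, 3). λ = (3 - 12)/(16 - 13) ≡ 8/3 mod 17. 3⁻¹ ≡ 6 (mod 17), so λ ≡ 14.
  x = λ² - 13 - 16 = 196 - 29 ≡ 14; y = λ·(13 - 14) - 12 ≡ 8. → (14, 8)

(14, 8)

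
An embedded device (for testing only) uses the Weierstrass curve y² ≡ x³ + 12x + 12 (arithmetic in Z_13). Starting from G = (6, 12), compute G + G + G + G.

Repeated addition: build up to 4G.
2G: tangent at (6, 12): λ = (3·6² + 12)/(2·12) ≡ 3/11. 11⁻¹ ≡ 6 (mod 13) since 11·6 = 66 ≡ 1, so λ ≡ 3·6 ≡ 5.
  x = λ² - 6 - 6 = 25 - 12 ≡ 0; y = λ·(6 - 0) - 12 ≡ 5. → (0, 5)
3G: (0, 5) + (6, 12). λ = (12 - 5)/(6 - 0) ≡ 7/6 mod 13. 6⁻¹ ≡ 11 (mod 13) since 6·11 = 66 ≡ 1, so λ ≡ 12.
  x = λ² - 0 - 6 = 144 - 6 ≡ 8; y = λ·(0 - 8) - 5 ≡ 3. → (8, 3)
4G: (8, 3) + (6, 12). λ = (12 - 3)/(6 - 8) ≡ 9/11 mod 13. 11⁻¹ ≡ 6 (mod 13) since 11·6 = 66 ≡ 1, so λ ≡ 2.
  x = λ² - 8 - 6 = 4 - 14 ≡ 3; y = λ·(8 - 3) - 3 ≡ 7. → (3, 7)

(3, 7)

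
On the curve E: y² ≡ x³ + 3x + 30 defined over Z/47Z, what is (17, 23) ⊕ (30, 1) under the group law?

(17, 23) + (30, 1). λ = (1 - 23)/(30 - 17) ≡ 25/13 mod 47. 13⁻¹ ≡ 29 (mod 47), so λ ≡ 20.
  x = λ² - 17 - 30 = 400 - 47 ≡ 24; y = λ·(17 - 24) - 23 ≡ 25. → (24, 25)

(24, 25)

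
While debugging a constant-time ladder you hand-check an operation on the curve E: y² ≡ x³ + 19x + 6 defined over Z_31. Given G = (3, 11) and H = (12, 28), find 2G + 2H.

(16, 2)

First 2G:
Repeated addition: build up to 2G.
2G: tangent at (3, 11): λ = (3·3² + 19)/(2·11) ≡ 15/22. 22⁻¹ ≡ 24 (mod 31), so λ ≡ 15·24 ≡ 19.
  x = λ² - 3 - 3 = 361 - 6 ≡ 14; y = λ·(3 - 14) - 11 ≡ 28. → (14, 28)
2G = (14, 28).
Next 2H:
Repeated addition: build up to 2H.
2H: tangent at (12, 28): λ = (3·12² + 19)/(2·28) ≡ 17/25. 25⁻¹ ≡ 5 (mod 31), so λ ≡ 17·5 ≡ 23.
  x = λ² - 12 - 12 = 529 - 24 ≡ 9; y = λ·(12 - 9) - 28 ≡ 10. → (9, 10)
2H = (9, 10).
Finally 2G + 2H:
(14, 28) + (9, 10). λ = (10 - 28)/(9 - 14) ≡ 13/26 mod 31. 26⁻¹ ≡ 6 (mod 31), so λ ≡ 16.
  x = λ² - 14 - 9 = 256 - 23 ≡ 16; y = λ·(14 - 16) - 28 ≡ 2. → (16, 2)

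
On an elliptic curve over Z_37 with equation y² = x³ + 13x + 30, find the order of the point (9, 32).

9

2P: tangent at (9, 32): λ = (3·9² + 13)/(2·32) ≡ 34/27. 27⁻¹ ≡ 11 (mod 37), so λ ≡ 34·11 ≡ 4.
  x = λ² - 9 - 9 = 16 - 18 ≡ 35; y = λ·(9 - 35) - 32 ≡ 12. → (35, 12)
3P: (35, 12) + (9, 32). λ = (32 - 12)/(9 - 35) ≡ 20/11 mod 37. 11⁻¹ ≡ 27 (mod 37) since 11·27 = 297 ≡ 1, so λ ≡ 22.
  x = λ² - 35 - 9 = 484 - 44 ≡ 33; y = λ·(35 - 33) - 12 ≡ 32. → (33, 32)
4P: (33, 32) + (9, 32). λ = (32 - 32)/(9 - 33) ≡ 0/13 mod 37. 13⁻¹ ≡ 20 (mod 37) since 13·20 = 260 ≡ 1, so λ ≡ 0.
  x = λ² - 33 - 9 = 0 - 42 ≡ 32; y = λ·(33 - 32) - 32 ≡ 5. → (32, 5)
5P: (32, 5) + (9, 32). λ = (32 - 5)/(9 - 32) ≡ 27/14 mod 37. 14⁻¹ ≡ 8 (mod 37), so λ ≡ 31.
  x = λ² - 32 - 9 = 961 - 41 ≡ 32; y = λ·(32 - 32) - 5 ≡ 32. → (32, 32)
6P: (32, 32) + (9, 32). λ = (32 - 32)/(9 - 32) ≡ 0/14 mod 37. 14⁻¹ ≡ 8 (mod 37), so λ ≡ 0.
  x = λ² - 32 - 9 = 0 - 41 ≡ 33; y = λ·(32 - 33) - 32 ≡ 5. → (33, 5)
7P: (33, 5) + (9, 32). λ = (32 - 5)/(9 - 33) ≡ 27/13 mod 37. 13⁻¹ ≡ 20 (mod 37) since 13·20 = 260 ≡ 1, so λ ≡ 22.
  x = λ² - 33 - 9 = 484 - 42 ≡ 35; y = λ·(33 - 35) - 5 ≡ 25. → (35, 25)
8P: (35, 25) + (9, 32). λ = (32 - 25)/(9 - 35) ≡ 7/11 mod 37. 11⁻¹ ≡ 27 (mod 37) since 11·27 = 297 ≡ 1, so λ ≡ 4.
  x = λ² - 35 - 9 = 16 - 44 ≡ 9; y = λ·(35 - 9) - 25 ≡ 5. → (9, 5)
9P: (9, 5) + (9, 32): same x and y₁ ≡ -y₂, so the sum is O.
9P = O, so the order is 9.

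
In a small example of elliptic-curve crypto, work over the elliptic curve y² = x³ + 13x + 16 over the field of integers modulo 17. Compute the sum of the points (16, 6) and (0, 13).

(16, 11)

(16, 6) + (0, 13). λ = (13 - 6)/(0 - 16) ≡ 7/1 mod 17. 1⁻¹ ≡ 1 (mod 17) since 1·1 = 1 ≡ 1, so λ ≡ 7.
  x = λ² - 16 - 0 = 49 - 16 ≡ 16; y = λ·(16 - 16) - 6 ≡ 11. → (16, 11)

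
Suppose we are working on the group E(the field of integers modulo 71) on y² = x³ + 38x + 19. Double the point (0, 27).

(19, 28)

tangent at (0, 27): λ = (3·0² + 38)/(2·27) ≡ 38/54. 54⁻¹ ≡ 25 (mod 71) since 54·25 = 1350 ≡ 1, so λ ≡ 38·25 ≡ 27.
  x = λ² - 0 - 0 = 729 - 0 ≡ 19; y = λ·(0 - 19) - 27 ≡ 28. → (19, 28)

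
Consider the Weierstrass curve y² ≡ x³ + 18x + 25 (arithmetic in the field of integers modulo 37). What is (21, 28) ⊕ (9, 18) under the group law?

(21, 28) + (9, 18). λ = (18 - 28)/(9 - 21) ≡ 27/25 mod 37. 25⁻¹ ≡ 3 (mod 37), so λ ≡ 7.
  x = λ² - 21 - 9 = 49 - 30 ≡ 19; y = λ·(21 - 19) - 28 ≡ 23. → (19, 23)

(19, 23)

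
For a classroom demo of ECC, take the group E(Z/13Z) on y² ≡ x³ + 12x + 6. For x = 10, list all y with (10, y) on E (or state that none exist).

x³ + 12x + 6 = 1126 ≡ 8 (mod 13).
8 is a non-residue mod 13; no y exists.

none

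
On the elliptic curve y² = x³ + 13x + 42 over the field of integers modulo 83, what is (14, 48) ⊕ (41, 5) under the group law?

(14, 48) + (41, 5). λ = (5 - 48)/(41 - 14) ≡ 40/27 mod 83. 27⁻¹ ≡ 40 (mod 83), so λ ≡ 23.
  x = λ² - 14 - 41 = 529 - 55 ≡ 59; y = λ·(14 - 59) - 48 ≡ 79. → (59, 79)

(59, 79)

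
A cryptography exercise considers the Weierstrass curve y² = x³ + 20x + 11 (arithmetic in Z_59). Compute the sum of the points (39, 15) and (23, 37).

(33, 21)

(39, 15) + (23, 37). λ = (37 - 15)/(23 - 39) ≡ 22/43 mod 59. 43⁻¹ ≡ 11 (mod 59) since 43·11 = 473 ≡ 1, so λ ≡ 6.
  x = λ² - 39 - 23 = 36 - 62 ≡ 33; y = λ·(39 - 33) - 15 ≡ 21. → (33, 21)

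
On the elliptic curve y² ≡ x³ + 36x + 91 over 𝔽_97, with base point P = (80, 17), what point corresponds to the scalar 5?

(85, 68)

Repeated addition: build up to 5P.
2P: tangent at (80, 17): λ = (3·80² + 36)/(2·17) ≡ 30/34. 34⁻¹ ≡ 20 (mod 97), so λ ≡ 30·20 ≡ 18.
  x = λ² - 80 - 80 = 324 - 160 ≡ 67; y = λ·(80 - 67) - 17 ≡ 23. → (67, 23)
3P: (67, 23) + (80, 17). λ = (17 - 23)/(80 - 67) ≡ 91/13 mod 97. 13⁻¹ ≡ 15 (mod 97) since 13·15 = 195 ≡ 1, so λ ≡ 7.
  x = λ² - 67 - 80 = 49 - 147 ≡ 96; y = λ·(67 - 96) - 23 ≡ 65. → (96, 65)
4P: (96, 65) + (80, 17). λ = (17 - 65)/(80 - 96) ≡ 49/81 mod 97. 81⁻¹ ≡ 6 (mod 97), so λ ≡ 3.
  x = λ² - 96 - 80 = 9 - 176 ≡ 27; y = λ·(96 - 27) - 65 ≡ 45. → (27, 45)
5P: (27, 45) + (80, 17). λ = (17 - 45)/(80 - 27) ≡ 69/53 mod 97. 53⁻¹ ≡ 11 (mod 97) since 53·11 = 583 ≡ 1, so λ ≡ 80.
  x = λ² - 27 - 80 = 6400 - 107 ≡ 85; y = λ·(27 - 85) - 45 ≡ 68. → (85, 68)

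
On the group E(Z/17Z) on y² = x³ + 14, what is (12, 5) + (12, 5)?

tangent at (12, 5): λ = (3·12² + 0)/(2·5) ≡ 7/10. 10⁻¹ ≡ 12 (mod 17) since 10·12 = 120 ≡ 1, so λ ≡ 7·12 ≡ 16.
  x = λ² - 12 - 12 = 256 - 24 ≡ 11; y = λ·(12 - 11) - 5 ≡ 11. → (11, 11)

(11, 11)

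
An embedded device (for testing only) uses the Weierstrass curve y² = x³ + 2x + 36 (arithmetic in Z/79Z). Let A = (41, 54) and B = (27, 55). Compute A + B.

(41, 54) + (27, 55). λ = (55 - 54)/(27 - 41) ≡ 1/65 mod 79. 65⁻¹ ≡ 62 (mod 79), so λ ≡ 62.
  x = λ² - 41 - 27 = 3844 - 68 ≡ 63; y = λ·(41 - 63) - 54 ≡ 4. → (63, 4)

(63, 4)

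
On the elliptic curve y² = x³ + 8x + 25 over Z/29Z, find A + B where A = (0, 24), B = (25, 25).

(0, 24) + (25, 25). λ = (25 - 24)/(25 - 0) ≡ 1/25 mod 29. 25⁻¹ ≡ 7 (mod 29) since 25·7 = 175 ≡ 1, so λ ≡ 7.
  x = λ² - 0 - 25 = 49 - 25 ≡ 24; y = λ·(0 - 24) - 24 ≡ 11. → (24, 11)

(24, 11)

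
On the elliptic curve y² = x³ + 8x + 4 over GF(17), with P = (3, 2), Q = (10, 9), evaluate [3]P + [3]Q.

(14, 15)

First 3P:
Repeated addition: build up to 3P.
2P: tangent at (3, 2): λ = (3·3² + 8)/(2·2) ≡ 1/4. 4⁻¹ ≡ 13 (mod 17) since 4·13 = 52 ≡ 1, so λ ≡ 1·13 ≡ 13.
  x = λ² - 3 - 3 = 169 - 6 ≡ 10; y = λ·(3 - 10) - 2 ≡ 9. → (10, 9)
3P: (10, 9) + (3, 2). λ = (2 - 9)/(3 - 10) ≡ 10/10 mod 17. 10⁻¹ ≡ 12 (mod 17) since 10·12 = 120 ≡ 1, so λ ≡ 1.
  x = λ² - 10 - 3 = 1 - 13 ≡ 5; y = λ·(10 - 5) - 9 ≡ 13. → (5, 13)
3P = (5, 13).
Next 3Q:
Repeated addition: build up to 3Q.
2Q: tangent at (10, 9): λ = (3·10² + 8)/(2·9) ≡ 2/1. 1⁻¹ ≡ 1 (mod 17) since 1·1 = 1 ≡ 1, so λ ≡ 2·1 ≡ 2.
  x = λ² - 10 - 10 = 4 - 20 ≡ 1; y = λ·(10 - 1) - 9 ≡ 9. → (1, 9)
3Q: (1, 9) + (10, 9). λ = (9 - 9)/(10 - 1) ≡ 0/9 mod 17. 9⁻¹ ≡ 2 (mod 17), so λ ≡ 0.
  x = λ² - 1 - 10 = 0 - 11 ≡ 6; y = λ·(1 - 6) - 9 ≡ 8. → (6, 8)
3Q = (6, 8).
Finally 3P + 3Q:
(5, 13) + (6, 8). λ = (8 - 13)/(6 - 5) ≡ 12/1 mod 17. 1⁻¹ ≡ 1 (mod 17), so λ ≡ 12.
  x = λ² - 5 - 6 = 144 - 11 ≡ 14; y = λ·(5 - 14) - 13 ≡ 15. → (14, 15)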